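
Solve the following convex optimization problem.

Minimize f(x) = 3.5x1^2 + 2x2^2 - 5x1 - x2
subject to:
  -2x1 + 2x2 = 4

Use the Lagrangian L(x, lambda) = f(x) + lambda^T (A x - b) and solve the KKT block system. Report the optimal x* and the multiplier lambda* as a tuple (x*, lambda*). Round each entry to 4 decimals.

Form the Lagrangian:
  L(x, lambda) = (1/2) x^T Q x + c^T x + lambda^T (A x - b)
Stationarity (grad_x L = 0): Q x + c + A^T lambda = 0.
Primal feasibility: A x = b.

This gives the KKT block system:
  [ Q   A^T ] [ x     ]   [-c ]
  [ A    0  ] [ lambda ] = [ b ]

Solving the linear system:
  x*      = (-0.1818, 1.8182)
  lambda* = (-3.1364)
  f(x*)   = 5.8182

x* = (-0.1818, 1.8182), lambda* = (-3.1364)


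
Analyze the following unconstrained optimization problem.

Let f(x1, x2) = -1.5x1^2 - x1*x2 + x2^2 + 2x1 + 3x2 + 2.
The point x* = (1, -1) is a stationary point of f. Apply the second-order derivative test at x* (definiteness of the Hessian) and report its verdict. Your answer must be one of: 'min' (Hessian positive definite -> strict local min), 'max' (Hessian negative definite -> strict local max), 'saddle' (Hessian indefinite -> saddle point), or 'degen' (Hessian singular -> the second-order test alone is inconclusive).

Compute the Hessian H = grad^2 f:
  H = [[-3, -1], [-1, 2]]
Verify stationarity: grad f(x*) = H x* + g = (0, 0).
Eigenvalues of H: -3.1926, 2.1926.
Eigenvalues have mixed signs, so H is indefinite -> x* is a saddle point.

saddle


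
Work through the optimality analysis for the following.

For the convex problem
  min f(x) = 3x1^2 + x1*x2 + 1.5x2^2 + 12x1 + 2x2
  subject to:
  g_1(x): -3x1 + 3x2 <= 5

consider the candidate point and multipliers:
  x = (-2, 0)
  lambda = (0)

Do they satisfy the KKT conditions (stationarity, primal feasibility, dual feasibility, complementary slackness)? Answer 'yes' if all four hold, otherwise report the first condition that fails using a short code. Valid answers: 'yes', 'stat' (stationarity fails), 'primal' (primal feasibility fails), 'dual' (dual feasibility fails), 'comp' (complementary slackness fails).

Gradient of f: grad f(x) = Q x + c = (0, 0)
Constraint values g_i(x) = a_i^T x - b_i:
  g_1((-2, 0)) = 1
Stationarity residual: grad f(x) + sum_i lambda_i a_i = (0, 0)
  -> stationarity OK
Primal feasibility (all g_i <= 0): FAILS
Dual feasibility (all lambda_i >= 0): OK
Complementary slackness (lambda_i * g_i(x) = 0 for all i): OK

Verdict: the first failing condition is primal_feasibility -> primal.

primal


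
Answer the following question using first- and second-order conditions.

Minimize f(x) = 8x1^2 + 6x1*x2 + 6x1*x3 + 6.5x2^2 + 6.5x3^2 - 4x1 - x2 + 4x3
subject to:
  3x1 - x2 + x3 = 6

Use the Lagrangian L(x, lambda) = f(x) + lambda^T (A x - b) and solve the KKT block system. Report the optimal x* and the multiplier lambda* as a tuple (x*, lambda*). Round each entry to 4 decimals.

Form the Lagrangian:
  L(x, lambda) = (1/2) x^T Q x + c^T x + lambda^T (A x - b)
Stationarity (grad_x L = 0): Q x + c + A^T lambda = 0.
Primal feasibility: A x = b.

This gives the KKT block system:
  [ Q   A^T ] [ x     ]   [-c ]
  [ A    0  ] [ lambda ] = [ b ]

Solving the linear system:
  x*      = (1.8834, -1.1595, -0.8098)
  lambda* = (-4.773)
  f(x*)   = 9.5123

x* = (1.8834, -1.1595, -0.8098), lambda* = (-4.773)


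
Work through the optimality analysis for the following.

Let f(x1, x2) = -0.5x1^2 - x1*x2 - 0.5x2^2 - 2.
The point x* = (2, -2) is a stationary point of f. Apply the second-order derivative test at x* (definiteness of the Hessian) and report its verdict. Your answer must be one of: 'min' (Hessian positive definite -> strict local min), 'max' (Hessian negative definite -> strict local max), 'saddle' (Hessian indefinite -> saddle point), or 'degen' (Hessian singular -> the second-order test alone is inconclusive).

Compute the Hessian H = grad^2 f:
  H = [[-1, -1], [-1, -1]]
Verify stationarity: grad f(x*) = H x* + g = (0, 0).
Eigenvalues of H: -2, 0.
H has a zero eigenvalue (singular; negative semidefinite but not definite), so H is neither positive definite, negative definite, nor indefinite. The second-order test alone is inconclusive -> degen.
(Indeed, f is constant along the null direction of H through x*, so x* is not a strict local extremum.)

degen


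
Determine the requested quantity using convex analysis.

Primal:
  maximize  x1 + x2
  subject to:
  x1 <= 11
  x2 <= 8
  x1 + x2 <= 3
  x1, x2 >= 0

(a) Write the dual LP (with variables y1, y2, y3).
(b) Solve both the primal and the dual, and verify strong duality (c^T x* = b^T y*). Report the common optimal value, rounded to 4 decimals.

The standard primal-dual pair for 'max c^T x s.t. A x <= b, x >= 0' is:
  Dual:  min b^T y  s.t.  A^T y >= c,  y >= 0.

So the dual LP is:
  minimize  11y1 + 8y2 + 3y3
  subject to:
    y1 + y3 >= 1
    y2 + y3 >= 1
    y1, y2, y3 >= 0

Solving the primal: x* = (3, 0).
  primal value c^T x* = 3.
Solving the dual: y* = (0, 0, 1).
  dual value b^T y* = 3.
Strong duality: c^T x* = b^T y*. Confirmed.

3


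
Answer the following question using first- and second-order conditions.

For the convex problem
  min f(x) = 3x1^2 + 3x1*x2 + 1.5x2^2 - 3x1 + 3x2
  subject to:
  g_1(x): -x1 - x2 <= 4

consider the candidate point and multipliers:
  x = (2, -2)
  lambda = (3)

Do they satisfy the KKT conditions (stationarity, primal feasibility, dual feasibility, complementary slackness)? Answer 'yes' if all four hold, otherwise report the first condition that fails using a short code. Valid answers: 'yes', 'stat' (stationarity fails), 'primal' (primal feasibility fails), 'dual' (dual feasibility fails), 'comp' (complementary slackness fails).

Gradient of f: grad f(x) = Q x + c = (3, 3)
Constraint values g_i(x) = a_i^T x - b_i:
  g_1((2, -2)) = -4
Stationarity residual: grad f(x) + sum_i lambda_i a_i = (0, 0)
  -> stationarity OK
Primal feasibility (all g_i <= 0): OK
Dual feasibility (all lambda_i >= 0): OK
Complementary slackness (lambda_i * g_i(x) = 0 for all i): FAILS

Verdict: the first failing condition is complementary_slackness -> comp.

comp


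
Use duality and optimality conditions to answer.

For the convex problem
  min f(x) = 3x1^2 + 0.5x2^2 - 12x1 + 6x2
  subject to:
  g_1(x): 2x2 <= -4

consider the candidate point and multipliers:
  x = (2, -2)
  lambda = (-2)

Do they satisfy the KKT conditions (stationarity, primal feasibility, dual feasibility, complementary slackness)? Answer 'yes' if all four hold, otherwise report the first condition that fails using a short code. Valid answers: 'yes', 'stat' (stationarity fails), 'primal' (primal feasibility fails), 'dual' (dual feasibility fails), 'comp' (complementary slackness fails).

Gradient of f: grad f(x) = Q x + c = (0, 4)
Constraint values g_i(x) = a_i^T x - b_i:
  g_1((2, -2)) = 0
Stationarity residual: grad f(x) + sum_i lambda_i a_i = (0, 0)
  -> stationarity OK
Primal feasibility (all g_i <= 0): OK
Dual feasibility (all lambda_i >= 0): FAILS
Complementary slackness (lambda_i * g_i(x) = 0 for all i): OK

Verdict: the first failing condition is dual_feasibility -> dual.

dual


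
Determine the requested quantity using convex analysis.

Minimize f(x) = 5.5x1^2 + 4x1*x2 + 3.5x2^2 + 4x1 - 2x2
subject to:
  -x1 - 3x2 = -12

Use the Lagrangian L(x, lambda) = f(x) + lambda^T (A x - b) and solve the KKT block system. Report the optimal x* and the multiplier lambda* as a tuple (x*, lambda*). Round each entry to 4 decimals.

Form the Lagrangian:
  L(x, lambda) = (1/2) x^T Q x + c^T x + lambda^T (A x - b)
Stationarity (grad_x L = 0): Q x + c + A^T lambda = 0.
Primal feasibility: A x = b.

This gives the KKT block system:
  [ Q   A^T ] [ x     ]   [-c ]
  [ A    0  ] [ lambda ] = [ b ]

Solving the linear system:
  x*      = (-1.2439, 4.4146)
  lambda* = (7.9756)
  f(x*)   = 40.9512

x* = (-1.2439, 4.4146), lambda* = (7.9756)


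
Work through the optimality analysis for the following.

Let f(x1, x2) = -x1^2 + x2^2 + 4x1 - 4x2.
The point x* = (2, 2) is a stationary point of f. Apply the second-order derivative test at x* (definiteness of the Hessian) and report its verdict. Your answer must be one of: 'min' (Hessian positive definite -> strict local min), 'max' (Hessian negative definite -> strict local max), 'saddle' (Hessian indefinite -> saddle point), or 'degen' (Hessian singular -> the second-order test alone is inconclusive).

Compute the Hessian H = grad^2 f:
  H = [[-2, 0], [0, 2]]
Verify stationarity: grad f(x*) = H x* + g = (0, 0).
Eigenvalues of H: -2, 2.
Eigenvalues have mixed signs, so H is indefinite -> x* is a saddle point.

saddle


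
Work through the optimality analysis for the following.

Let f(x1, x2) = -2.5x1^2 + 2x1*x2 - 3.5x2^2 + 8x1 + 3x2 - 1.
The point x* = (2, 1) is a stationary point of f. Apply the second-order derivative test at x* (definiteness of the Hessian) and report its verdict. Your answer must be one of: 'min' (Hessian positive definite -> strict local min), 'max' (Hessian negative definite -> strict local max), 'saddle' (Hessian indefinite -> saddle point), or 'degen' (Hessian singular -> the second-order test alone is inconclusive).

Compute the Hessian H = grad^2 f:
  H = [[-5, 2], [2, -7]]
Verify stationarity: grad f(x*) = H x* + g = (0, 0).
Eigenvalues of H: -8.2361, -3.7639.
Both eigenvalues < 0, so H is negative definite -> x* is a strict local max.

max


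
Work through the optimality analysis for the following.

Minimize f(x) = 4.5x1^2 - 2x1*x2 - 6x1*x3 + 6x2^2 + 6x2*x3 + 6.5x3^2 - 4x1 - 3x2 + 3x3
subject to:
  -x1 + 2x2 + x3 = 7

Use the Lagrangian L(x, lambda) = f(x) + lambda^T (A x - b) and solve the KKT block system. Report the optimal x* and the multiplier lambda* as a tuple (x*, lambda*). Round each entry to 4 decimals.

Form the Lagrangian:
  L(x, lambda) = (1/2) x^T Q x + c^T x + lambda^T (A x - b)
Stationarity (grad_x L = 0): Q x + c + A^T lambda = 0.
Primal feasibility: A x = b.

This gives the KKT block system:
  [ Q   A^T ] [ x     ]   [-c ]
  [ A    0  ] [ lambda ] = [ b ]

Solving the linear system:
  x*      = (-1.4333, 3.3667, -1.1667)
  lambda* = (-16.6333)
  f(x*)   = 54.2833

x* = (-1.4333, 3.3667, -1.1667), lambda* = (-16.6333)


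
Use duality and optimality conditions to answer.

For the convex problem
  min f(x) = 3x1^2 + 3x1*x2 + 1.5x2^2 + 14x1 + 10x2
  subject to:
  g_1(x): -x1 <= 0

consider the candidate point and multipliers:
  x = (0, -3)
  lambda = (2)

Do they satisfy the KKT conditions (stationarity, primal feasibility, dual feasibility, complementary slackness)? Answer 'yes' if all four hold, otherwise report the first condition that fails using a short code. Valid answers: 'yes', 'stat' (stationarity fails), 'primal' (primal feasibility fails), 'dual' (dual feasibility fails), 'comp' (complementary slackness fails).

Gradient of f: grad f(x) = Q x + c = (5, 1)
Constraint values g_i(x) = a_i^T x - b_i:
  g_1((0, -3)) = 0
Stationarity residual: grad f(x) + sum_i lambda_i a_i = (3, 1)
  -> stationarity FAILS
Primal feasibility (all g_i <= 0): OK
Dual feasibility (all lambda_i >= 0): OK
Complementary slackness (lambda_i * g_i(x) = 0 for all i): OK

Verdict: the first failing condition is stationarity -> stat.

stat


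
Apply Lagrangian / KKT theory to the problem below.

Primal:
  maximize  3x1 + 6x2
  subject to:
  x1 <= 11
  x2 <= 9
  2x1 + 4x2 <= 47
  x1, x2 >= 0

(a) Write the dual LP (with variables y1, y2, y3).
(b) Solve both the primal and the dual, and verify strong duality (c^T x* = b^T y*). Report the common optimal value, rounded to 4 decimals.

The standard primal-dual pair for 'max c^T x s.t. A x <= b, x >= 0' is:
  Dual:  min b^T y  s.t.  A^T y >= c,  y >= 0.

So the dual LP is:
  minimize  11y1 + 9y2 + 47y3
  subject to:
    y1 + 2y3 >= 3
    y2 + 4y3 >= 6
    y1, y2, y3 >= 0

Solving the primal: x* = (5.5, 9).
  primal value c^T x* = 70.5.
Solving the dual: y* = (0, 0, 1.5).
  dual value b^T y* = 70.5.
Strong duality: c^T x* = b^T y*. Confirmed.

70.5


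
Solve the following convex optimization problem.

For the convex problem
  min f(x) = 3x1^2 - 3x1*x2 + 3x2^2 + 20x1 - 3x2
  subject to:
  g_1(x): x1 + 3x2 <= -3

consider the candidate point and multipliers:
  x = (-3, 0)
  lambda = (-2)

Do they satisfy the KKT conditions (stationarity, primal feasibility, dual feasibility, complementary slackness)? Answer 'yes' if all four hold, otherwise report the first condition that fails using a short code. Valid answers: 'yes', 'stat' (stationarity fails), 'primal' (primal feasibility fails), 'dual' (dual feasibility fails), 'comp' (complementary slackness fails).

Gradient of f: grad f(x) = Q x + c = (2, 6)
Constraint values g_i(x) = a_i^T x - b_i:
  g_1((-3, 0)) = 0
Stationarity residual: grad f(x) + sum_i lambda_i a_i = (0, 0)
  -> stationarity OK
Primal feasibility (all g_i <= 0): OK
Dual feasibility (all lambda_i >= 0): FAILS
Complementary slackness (lambda_i * g_i(x) = 0 for all i): OK

Verdict: the first failing condition is dual_feasibility -> dual.

dual


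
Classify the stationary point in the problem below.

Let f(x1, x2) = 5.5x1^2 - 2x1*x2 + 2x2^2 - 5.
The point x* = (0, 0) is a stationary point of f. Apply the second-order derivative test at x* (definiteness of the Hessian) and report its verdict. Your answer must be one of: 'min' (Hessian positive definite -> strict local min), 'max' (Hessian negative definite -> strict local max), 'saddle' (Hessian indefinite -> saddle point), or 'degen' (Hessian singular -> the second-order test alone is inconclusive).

Compute the Hessian H = grad^2 f:
  H = [[11, -2], [-2, 4]]
Verify stationarity: grad f(x*) = H x* + g = (0, 0).
Eigenvalues of H: 3.4689, 11.5311.
Both eigenvalues > 0, so H is positive definite -> x* is a strict local min.

min


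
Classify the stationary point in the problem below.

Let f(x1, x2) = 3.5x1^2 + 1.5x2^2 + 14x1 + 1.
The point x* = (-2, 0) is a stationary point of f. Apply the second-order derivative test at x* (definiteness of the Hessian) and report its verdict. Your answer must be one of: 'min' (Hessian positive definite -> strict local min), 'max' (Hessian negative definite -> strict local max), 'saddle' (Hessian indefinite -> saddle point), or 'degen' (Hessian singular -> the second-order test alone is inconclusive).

Compute the Hessian H = grad^2 f:
  H = [[7, 0], [0, 3]]
Verify stationarity: grad f(x*) = H x* + g = (0, 0).
Eigenvalues of H: 3, 7.
Both eigenvalues > 0, so H is positive definite -> x* is a strict local min.

min


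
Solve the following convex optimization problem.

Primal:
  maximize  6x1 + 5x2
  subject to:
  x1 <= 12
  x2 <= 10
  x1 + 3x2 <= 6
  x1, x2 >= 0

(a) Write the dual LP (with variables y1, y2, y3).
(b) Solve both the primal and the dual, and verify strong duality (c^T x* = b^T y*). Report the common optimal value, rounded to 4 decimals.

The standard primal-dual pair for 'max c^T x s.t. A x <= b, x >= 0' is:
  Dual:  min b^T y  s.t.  A^T y >= c,  y >= 0.

So the dual LP is:
  minimize  12y1 + 10y2 + 6y3
  subject to:
    y1 + y3 >= 6
    y2 + 3y3 >= 5
    y1, y2, y3 >= 0

Solving the primal: x* = (6, 0).
  primal value c^T x* = 36.
Solving the dual: y* = (0, 0, 6).
  dual value b^T y* = 36.
Strong duality: c^T x* = b^T y*. Confirmed.

36


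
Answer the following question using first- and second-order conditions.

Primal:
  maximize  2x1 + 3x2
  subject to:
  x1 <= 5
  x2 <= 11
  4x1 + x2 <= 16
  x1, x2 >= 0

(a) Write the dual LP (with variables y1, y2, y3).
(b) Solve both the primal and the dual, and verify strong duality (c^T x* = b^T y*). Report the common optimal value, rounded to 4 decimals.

The standard primal-dual pair for 'max c^T x s.t. A x <= b, x >= 0' is:
  Dual:  min b^T y  s.t.  A^T y >= c,  y >= 0.

So the dual LP is:
  minimize  5y1 + 11y2 + 16y3
  subject to:
    y1 + 4y3 >= 2
    y2 + y3 >= 3
    y1, y2, y3 >= 0

Solving the primal: x* = (1.25, 11).
  primal value c^T x* = 35.5.
Solving the dual: y* = (0, 2.5, 0.5).
  dual value b^T y* = 35.5.
Strong duality: c^T x* = b^T y*. Confirmed.

35.5


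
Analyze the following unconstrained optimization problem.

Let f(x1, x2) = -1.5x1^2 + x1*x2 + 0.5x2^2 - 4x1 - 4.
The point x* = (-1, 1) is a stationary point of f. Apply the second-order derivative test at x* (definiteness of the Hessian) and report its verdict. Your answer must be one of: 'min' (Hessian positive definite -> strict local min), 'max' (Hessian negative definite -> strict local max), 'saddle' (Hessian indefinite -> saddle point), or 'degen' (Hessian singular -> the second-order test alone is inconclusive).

Compute the Hessian H = grad^2 f:
  H = [[-3, 1], [1, 1]]
Verify stationarity: grad f(x*) = H x* + g = (0, 0).
Eigenvalues of H: -3.2361, 1.2361.
Eigenvalues have mixed signs, so H is indefinite -> x* is a saddle point.

saddle


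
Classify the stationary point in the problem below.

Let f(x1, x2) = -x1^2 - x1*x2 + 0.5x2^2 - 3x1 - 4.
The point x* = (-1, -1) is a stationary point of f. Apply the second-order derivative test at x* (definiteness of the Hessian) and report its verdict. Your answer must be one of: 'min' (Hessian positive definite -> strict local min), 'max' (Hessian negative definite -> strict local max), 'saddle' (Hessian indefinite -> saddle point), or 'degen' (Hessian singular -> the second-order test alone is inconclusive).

Compute the Hessian H = grad^2 f:
  H = [[-2, -1], [-1, 1]]
Verify stationarity: grad f(x*) = H x* + g = (0, 0).
Eigenvalues of H: -2.3028, 1.3028.
Eigenvalues have mixed signs, so H is indefinite -> x* is a saddle point.

saddle


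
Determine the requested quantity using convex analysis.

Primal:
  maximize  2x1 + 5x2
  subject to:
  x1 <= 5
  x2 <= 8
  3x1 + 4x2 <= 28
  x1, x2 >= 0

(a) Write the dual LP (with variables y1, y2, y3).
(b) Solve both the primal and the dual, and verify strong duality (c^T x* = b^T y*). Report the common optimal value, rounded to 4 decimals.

The standard primal-dual pair for 'max c^T x s.t. A x <= b, x >= 0' is:
  Dual:  min b^T y  s.t.  A^T y >= c,  y >= 0.

So the dual LP is:
  minimize  5y1 + 8y2 + 28y3
  subject to:
    y1 + 3y3 >= 2
    y2 + 4y3 >= 5
    y1, y2, y3 >= 0

Solving the primal: x* = (0, 7).
  primal value c^T x* = 35.
Solving the dual: y* = (0, 0, 1.25).
  dual value b^T y* = 35.
Strong duality: c^T x* = b^T y*. Confirmed.

35


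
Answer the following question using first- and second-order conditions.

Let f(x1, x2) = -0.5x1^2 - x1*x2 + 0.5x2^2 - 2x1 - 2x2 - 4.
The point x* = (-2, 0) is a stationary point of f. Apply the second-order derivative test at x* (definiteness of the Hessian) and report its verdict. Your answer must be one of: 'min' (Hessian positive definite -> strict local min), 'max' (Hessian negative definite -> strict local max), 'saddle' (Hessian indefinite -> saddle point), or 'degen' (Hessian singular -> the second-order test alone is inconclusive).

Compute the Hessian H = grad^2 f:
  H = [[-1, -1], [-1, 1]]
Verify stationarity: grad f(x*) = H x* + g = (0, 0).
Eigenvalues of H: -1.4142, 1.4142.
Eigenvalues have mixed signs, so H is indefinite -> x* is a saddle point.

saddle


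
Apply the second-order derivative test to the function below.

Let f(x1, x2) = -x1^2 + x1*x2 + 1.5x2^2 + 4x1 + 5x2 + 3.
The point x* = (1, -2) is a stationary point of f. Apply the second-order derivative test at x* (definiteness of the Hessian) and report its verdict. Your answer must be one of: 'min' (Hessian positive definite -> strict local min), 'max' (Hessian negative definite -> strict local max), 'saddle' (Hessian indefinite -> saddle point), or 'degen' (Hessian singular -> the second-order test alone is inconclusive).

Compute the Hessian H = grad^2 f:
  H = [[-2, 1], [1, 3]]
Verify stationarity: grad f(x*) = H x* + g = (0, 0).
Eigenvalues of H: -2.1926, 3.1926.
Eigenvalues have mixed signs, so H is indefinite -> x* is a saddle point.

saddle


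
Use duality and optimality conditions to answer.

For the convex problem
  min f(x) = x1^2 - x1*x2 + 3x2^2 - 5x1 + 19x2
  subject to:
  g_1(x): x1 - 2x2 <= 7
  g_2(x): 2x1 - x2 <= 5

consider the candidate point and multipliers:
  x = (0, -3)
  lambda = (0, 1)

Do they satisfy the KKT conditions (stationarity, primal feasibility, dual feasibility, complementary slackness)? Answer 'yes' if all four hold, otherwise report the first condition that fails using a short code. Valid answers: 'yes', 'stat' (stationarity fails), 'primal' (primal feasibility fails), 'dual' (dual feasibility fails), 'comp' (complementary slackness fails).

Gradient of f: grad f(x) = Q x + c = (-2, 1)
Constraint values g_i(x) = a_i^T x - b_i:
  g_1((0, -3)) = -1
  g_2((0, -3)) = -2
Stationarity residual: grad f(x) + sum_i lambda_i a_i = (0, 0)
  -> stationarity OK
Primal feasibility (all g_i <= 0): OK
Dual feasibility (all lambda_i >= 0): OK
Complementary slackness (lambda_i * g_i(x) = 0 for all i): FAILS

Verdict: the first failing condition is complementary_slackness -> comp.

comp


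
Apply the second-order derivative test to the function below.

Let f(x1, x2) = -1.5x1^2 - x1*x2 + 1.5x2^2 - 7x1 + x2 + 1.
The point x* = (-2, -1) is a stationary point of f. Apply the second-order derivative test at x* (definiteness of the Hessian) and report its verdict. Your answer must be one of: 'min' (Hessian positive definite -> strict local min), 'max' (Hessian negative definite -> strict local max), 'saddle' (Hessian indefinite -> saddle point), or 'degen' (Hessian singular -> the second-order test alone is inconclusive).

Compute the Hessian H = grad^2 f:
  H = [[-3, -1], [-1, 3]]
Verify stationarity: grad f(x*) = H x* + g = (0, 0).
Eigenvalues of H: -3.1623, 3.1623.
Eigenvalues have mixed signs, so H is indefinite -> x* is a saddle point.

saddle


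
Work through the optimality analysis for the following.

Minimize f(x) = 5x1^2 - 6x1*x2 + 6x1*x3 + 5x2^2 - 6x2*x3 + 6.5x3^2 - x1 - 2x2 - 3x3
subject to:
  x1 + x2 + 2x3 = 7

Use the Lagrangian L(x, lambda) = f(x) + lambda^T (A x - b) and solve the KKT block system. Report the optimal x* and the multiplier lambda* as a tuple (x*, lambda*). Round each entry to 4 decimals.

Form the Lagrangian:
  L(x, lambda) = (1/2) x^T Q x + c^T x + lambda^T (A x - b)
Stationarity (grad_x L = 0): Q x + c + A^T lambda = 0.
Primal feasibility: A x = b.

This gives the KKT block system:
  [ Q   A^T ] [ x     ]   [-c ]
  [ A    0  ] [ lambda ] = [ b ]

Solving the linear system:
  x*      = (1.1042, 2.4564, 1.7197)
  lambda* = (-5.6212)
  f(x*)   = 14.0862

x* = (1.1042, 2.4564, 1.7197), lambda* = (-5.6212)


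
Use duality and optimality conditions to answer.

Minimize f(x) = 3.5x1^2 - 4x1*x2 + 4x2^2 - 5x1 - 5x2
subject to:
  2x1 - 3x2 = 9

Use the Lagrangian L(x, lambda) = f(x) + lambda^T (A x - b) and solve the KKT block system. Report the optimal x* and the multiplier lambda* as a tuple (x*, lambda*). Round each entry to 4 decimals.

Form the Lagrangian:
  L(x, lambda) = (1/2) x^T Q x + c^T x + lambda^T (A x - b)
Stationarity (grad_x L = 0): Q x + c + A^T lambda = 0.
Primal feasibility: A x = b.

This gives the KKT block system:
  [ Q   A^T ] [ x     ]   [-c ]
  [ A    0  ] [ lambda ] = [ b ]

Solving the linear system:
  x*      = (2.3617, -1.4255)
  lambda* = (-8.617)
  f(x*)   = 36.4362

x* = (2.3617, -1.4255), lambda* = (-8.617)


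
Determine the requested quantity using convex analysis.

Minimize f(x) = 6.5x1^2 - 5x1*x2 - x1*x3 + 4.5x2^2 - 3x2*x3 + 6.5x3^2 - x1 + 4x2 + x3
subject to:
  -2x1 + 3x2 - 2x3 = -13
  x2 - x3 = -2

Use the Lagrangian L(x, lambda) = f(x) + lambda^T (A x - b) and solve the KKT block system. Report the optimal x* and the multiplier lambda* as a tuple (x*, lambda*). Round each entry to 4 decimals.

Form the Lagrangian:
  L(x, lambda) = (1/2) x^T Q x + c^T x + lambda^T (A x - b)
Stationarity (grad_x L = 0): Q x + c + A^T lambda = 0.
Primal feasibility: A x = b.

This gives the KKT block system:
  [ Q   A^T ] [ x     ]   [-c ]
  [ A    0  ] [ lambda ] = [ b ]

Solving the linear system:
  x*      = (3.5283, -1.9434, 0.0566)
  lambda* = (27.2642, -50.4906)
  f(x*)   = 121.1038

x* = (3.5283, -1.9434, 0.0566), lambda* = (27.2642, -50.4906)


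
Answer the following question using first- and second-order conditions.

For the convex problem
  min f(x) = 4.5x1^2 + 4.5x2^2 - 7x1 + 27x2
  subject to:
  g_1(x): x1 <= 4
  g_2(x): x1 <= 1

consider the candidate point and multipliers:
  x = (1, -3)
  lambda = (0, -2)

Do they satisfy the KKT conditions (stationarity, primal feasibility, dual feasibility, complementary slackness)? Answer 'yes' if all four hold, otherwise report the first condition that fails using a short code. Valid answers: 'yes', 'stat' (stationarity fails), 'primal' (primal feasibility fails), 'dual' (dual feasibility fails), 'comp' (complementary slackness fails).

Gradient of f: grad f(x) = Q x + c = (2, 0)
Constraint values g_i(x) = a_i^T x - b_i:
  g_1((1, -3)) = -3
  g_2((1, -3)) = 0
Stationarity residual: grad f(x) + sum_i lambda_i a_i = (0, 0)
  -> stationarity OK
Primal feasibility (all g_i <= 0): OK
Dual feasibility (all lambda_i >= 0): FAILS
Complementary slackness (lambda_i * g_i(x) = 0 for all i): OK

Verdict: the first failing condition is dual_feasibility -> dual.

dual


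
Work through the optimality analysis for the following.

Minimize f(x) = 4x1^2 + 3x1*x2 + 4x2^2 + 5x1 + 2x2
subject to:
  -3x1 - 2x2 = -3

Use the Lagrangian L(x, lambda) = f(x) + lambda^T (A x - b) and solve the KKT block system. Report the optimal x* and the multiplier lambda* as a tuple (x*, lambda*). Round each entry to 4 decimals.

Form the Lagrangian:
  L(x, lambda) = (1/2) x^T Q x + c^T x + lambda^T (A x - b)
Stationarity (grad_x L = 0): Q x + c + A^T lambda = 0.
Primal feasibility: A x = b.

This gives the KKT block system:
  [ Q   A^T ] [ x     ]   [-c ]
  [ A    0  ] [ lambda ] = [ b ]

Solving the linear system:
  x*      = (0.6765, 0.4853)
  lambda* = (3.9559)
  f(x*)   = 8.1103

x* = (0.6765, 0.4853), lambda* = (3.9559)


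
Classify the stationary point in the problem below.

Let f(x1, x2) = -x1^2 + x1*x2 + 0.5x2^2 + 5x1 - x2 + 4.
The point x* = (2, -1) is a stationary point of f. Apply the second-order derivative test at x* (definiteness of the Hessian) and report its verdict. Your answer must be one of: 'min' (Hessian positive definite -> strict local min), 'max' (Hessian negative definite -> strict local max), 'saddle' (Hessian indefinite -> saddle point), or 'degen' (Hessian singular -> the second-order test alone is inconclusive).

Compute the Hessian H = grad^2 f:
  H = [[-2, 1], [1, 1]]
Verify stationarity: grad f(x*) = H x* + g = (0, 0).
Eigenvalues of H: -2.3028, 1.3028.
Eigenvalues have mixed signs, so H is indefinite -> x* is a saddle point.

saddle


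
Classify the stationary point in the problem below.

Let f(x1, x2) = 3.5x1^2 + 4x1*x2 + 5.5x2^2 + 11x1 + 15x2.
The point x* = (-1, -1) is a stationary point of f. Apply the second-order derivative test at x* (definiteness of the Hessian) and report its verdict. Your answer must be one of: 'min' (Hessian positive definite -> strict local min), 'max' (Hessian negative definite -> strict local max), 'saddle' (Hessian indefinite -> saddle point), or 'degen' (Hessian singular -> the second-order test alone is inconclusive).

Compute the Hessian H = grad^2 f:
  H = [[7, 4], [4, 11]]
Verify stationarity: grad f(x*) = H x* + g = (0, 0).
Eigenvalues of H: 4.5279, 13.4721.
Both eigenvalues > 0, so H is positive definite -> x* is a strict local min.

min


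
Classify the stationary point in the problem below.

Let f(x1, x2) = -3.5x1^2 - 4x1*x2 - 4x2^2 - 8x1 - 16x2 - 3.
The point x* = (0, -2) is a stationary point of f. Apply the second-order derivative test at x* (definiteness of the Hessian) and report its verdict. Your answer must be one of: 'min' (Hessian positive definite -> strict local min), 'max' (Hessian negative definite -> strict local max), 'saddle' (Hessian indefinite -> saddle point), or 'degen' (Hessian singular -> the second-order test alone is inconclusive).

Compute the Hessian H = grad^2 f:
  H = [[-7, -4], [-4, -8]]
Verify stationarity: grad f(x*) = H x* + g = (0, 0).
Eigenvalues of H: -11.5311, -3.4689.
Both eigenvalues < 0, so H is negative definite -> x* is a strict local max.

max


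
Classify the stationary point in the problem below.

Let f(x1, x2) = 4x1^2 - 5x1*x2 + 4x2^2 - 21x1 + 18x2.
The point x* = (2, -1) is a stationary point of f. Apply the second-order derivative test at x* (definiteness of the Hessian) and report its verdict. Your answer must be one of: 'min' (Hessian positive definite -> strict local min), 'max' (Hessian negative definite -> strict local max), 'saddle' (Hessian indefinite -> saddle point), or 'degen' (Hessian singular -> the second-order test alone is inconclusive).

Compute the Hessian H = grad^2 f:
  H = [[8, -5], [-5, 8]]
Verify stationarity: grad f(x*) = H x* + g = (0, 0).
Eigenvalues of H: 3, 13.
Both eigenvalues > 0, so H is positive definite -> x* is a strict local min.

min


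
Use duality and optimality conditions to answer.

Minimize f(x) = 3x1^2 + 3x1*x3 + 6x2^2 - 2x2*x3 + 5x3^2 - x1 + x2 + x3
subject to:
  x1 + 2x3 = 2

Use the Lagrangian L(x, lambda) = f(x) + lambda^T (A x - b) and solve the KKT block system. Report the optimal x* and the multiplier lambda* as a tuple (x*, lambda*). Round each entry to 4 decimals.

Form the Lagrangian:
  L(x, lambda) = (1/2) x^T Q x + c^T x + lambda^T (A x - b)
Stationarity (grad_x L = 0): Q x + c + A^T lambda = 0.
Primal feasibility: A x = b.

This gives the KKT block system:
  [ Q   A^T ] [ x     ]   [-c ]
  [ A    0  ] [ lambda ] = [ b ]

Solving the linear system:
  x*      = (0.6308, 0.0308, 0.6846)
  lambda* = (-4.8385)
  f(x*)   = 4.8808

x* = (0.6308, 0.0308, 0.6846), lambda* = (-4.8385)


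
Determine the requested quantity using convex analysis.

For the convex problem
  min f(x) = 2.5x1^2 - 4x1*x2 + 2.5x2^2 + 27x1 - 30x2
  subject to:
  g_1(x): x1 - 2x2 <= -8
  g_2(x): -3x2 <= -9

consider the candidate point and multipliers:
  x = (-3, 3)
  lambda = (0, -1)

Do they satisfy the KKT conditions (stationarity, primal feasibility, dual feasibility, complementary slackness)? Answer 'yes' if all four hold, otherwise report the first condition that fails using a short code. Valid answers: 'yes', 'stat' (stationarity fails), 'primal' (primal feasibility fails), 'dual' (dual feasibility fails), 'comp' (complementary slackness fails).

Gradient of f: grad f(x) = Q x + c = (0, -3)
Constraint values g_i(x) = a_i^T x - b_i:
  g_1((-3, 3)) = -1
  g_2((-3, 3)) = 0
Stationarity residual: grad f(x) + sum_i lambda_i a_i = (0, 0)
  -> stationarity OK
Primal feasibility (all g_i <= 0): OK
Dual feasibility (all lambda_i >= 0): FAILS
Complementary slackness (lambda_i * g_i(x) = 0 for all i): OK

Verdict: the first failing condition is dual_feasibility -> dual.

dual


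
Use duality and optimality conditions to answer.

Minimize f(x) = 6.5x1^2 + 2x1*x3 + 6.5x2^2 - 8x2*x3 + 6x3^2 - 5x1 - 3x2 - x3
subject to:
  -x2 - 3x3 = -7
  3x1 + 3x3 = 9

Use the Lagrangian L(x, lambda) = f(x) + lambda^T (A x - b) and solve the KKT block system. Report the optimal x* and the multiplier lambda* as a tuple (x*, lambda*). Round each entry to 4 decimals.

Form the Lagrangian:
  L(x, lambda) = (1/2) x^T Q x + c^T x + lambda^T (A x - b)
Stationarity (grad_x L = 0): Q x + c + A^T lambda = 0.
Primal feasibility: A x = b.

This gives the KKT block system:
  [ Q   A^T ] [ x     ]   [-c ]
  [ A    0  ] [ lambda ] = [ b ]

Solving the linear system:
  x*      = (1.1237, 1.371, 1.8763)
  lambda* = (-0.1882, -4.4534)
  f(x*)   = 13.578

x* = (1.1237, 1.371, 1.8763), lambda* = (-0.1882, -4.4534)


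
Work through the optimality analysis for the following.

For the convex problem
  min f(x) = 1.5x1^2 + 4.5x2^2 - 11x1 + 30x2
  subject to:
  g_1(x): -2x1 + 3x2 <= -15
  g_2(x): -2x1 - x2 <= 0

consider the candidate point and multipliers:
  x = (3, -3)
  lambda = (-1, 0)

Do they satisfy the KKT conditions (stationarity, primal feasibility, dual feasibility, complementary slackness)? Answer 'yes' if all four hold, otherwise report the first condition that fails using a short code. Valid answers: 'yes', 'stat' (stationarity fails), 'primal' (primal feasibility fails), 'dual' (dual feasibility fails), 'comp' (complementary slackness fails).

Gradient of f: grad f(x) = Q x + c = (-2, 3)
Constraint values g_i(x) = a_i^T x - b_i:
  g_1((3, -3)) = 0
  g_2((3, -3)) = -3
Stationarity residual: grad f(x) + sum_i lambda_i a_i = (0, 0)
  -> stationarity OK
Primal feasibility (all g_i <= 0): OK
Dual feasibility (all lambda_i >= 0): FAILS
Complementary slackness (lambda_i * g_i(x) = 0 for all i): OK

Verdict: the first failing condition is dual_feasibility -> dual.

dual


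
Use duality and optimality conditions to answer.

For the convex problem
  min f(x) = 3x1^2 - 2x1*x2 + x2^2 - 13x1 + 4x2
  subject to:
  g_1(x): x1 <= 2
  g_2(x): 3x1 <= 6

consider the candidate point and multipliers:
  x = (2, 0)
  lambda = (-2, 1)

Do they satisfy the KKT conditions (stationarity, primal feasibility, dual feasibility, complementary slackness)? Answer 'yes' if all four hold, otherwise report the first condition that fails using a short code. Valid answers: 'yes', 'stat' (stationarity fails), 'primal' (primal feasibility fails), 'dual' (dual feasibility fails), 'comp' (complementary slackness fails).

Gradient of f: grad f(x) = Q x + c = (-1, 0)
Constraint values g_i(x) = a_i^T x - b_i:
  g_1((2, 0)) = 0
  g_2((2, 0)) = 0
Stationarity residual: grad f(x) + sum_i lambda_i a_i = (0, 0)
  -> stationarity OK
Primal feasibility (all g_i <= 0): OK
Dual feasibility (all lambda_i >= 0): FAILS
Complementary slackness (lambda_i * g_i(x) = 0 for all i): OK

Verdict: the first failing condition is dual_feasibility -> dual.

dual


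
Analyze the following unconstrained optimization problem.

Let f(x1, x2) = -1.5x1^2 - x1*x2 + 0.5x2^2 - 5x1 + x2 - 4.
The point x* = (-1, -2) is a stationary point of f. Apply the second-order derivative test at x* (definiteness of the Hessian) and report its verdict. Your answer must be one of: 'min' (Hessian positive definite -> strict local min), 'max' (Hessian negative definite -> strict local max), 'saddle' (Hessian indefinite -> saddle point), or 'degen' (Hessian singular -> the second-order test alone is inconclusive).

Compute the Hessian H = grad^2 f:
  H = [[-3, -1], [-1, 1]]
Verify stationarity: grad f(x*) = H x* + g = (0, 0).
Eigenvalues of H: -3.2361, 1.2361.
Eigenvalues have mixed signs, so H is indefinite -> x* is a saddle point.

saddle


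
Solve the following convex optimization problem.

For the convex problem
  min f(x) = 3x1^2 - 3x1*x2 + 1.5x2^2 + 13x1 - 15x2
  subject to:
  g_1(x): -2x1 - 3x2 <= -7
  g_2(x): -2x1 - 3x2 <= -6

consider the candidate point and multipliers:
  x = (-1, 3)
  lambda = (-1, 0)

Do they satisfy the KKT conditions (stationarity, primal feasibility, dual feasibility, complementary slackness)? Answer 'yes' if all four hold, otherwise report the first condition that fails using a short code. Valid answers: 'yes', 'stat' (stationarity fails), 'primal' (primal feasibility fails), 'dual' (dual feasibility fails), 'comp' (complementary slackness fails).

Gradient of f: grad f(x) = Q x + c = (-2, -3)
Constraint values g_i(x) = a_i^T x - b_i:
  g_1((-1, 3)) = 0
  g_2((-1, 3)) = -1
Stationarity residual: grad f(x) + sum_i lambda_i a_i = (0, 0)
  -> stationarity OK
Primal feasibility (all g_i <= 0): OK
Dual feasibility (all lambda_i >= 0): FAILS
Complementary slackness (lambda_i * g_i(x) = 0 for all i): OK

Verdict: the first failing condition is dual_feasibility -> dual.

dual


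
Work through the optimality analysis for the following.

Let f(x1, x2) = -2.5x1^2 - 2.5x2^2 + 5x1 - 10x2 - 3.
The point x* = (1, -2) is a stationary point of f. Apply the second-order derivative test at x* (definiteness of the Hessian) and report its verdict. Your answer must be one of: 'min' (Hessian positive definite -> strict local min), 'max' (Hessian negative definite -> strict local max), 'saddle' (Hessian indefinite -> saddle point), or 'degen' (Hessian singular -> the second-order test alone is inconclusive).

Compute the Hessian H = grad^2 f:
  H = [[-5, 0], [0, -5]]
Verify stationarity: grad f(x*) = H x* + g = (0, 0).
Eigenvalues of H: -5, -5.
Both eigenvalues < 0, so H is negative definite -> x* is a strict local max.

max


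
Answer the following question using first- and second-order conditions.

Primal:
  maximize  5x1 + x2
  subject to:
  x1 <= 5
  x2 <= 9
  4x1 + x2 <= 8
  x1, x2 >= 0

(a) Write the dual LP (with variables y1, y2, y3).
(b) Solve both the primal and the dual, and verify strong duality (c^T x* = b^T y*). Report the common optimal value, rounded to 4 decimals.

The standard primal-dual pair for 'max c^T x s.t. A x <= b, x >= 0' is:
  Dual:  min b^T y  s.t.  A^T y >= c,  y >= 0.

So the dual LP is:
  minimize  5y1 + 9y2 + 8y3
  subject to:
    y1 + 4y3 >= 5
    y2 + y3 >= 1
    y1, y2, y3 >= 0

Solving the primal: x* = (2, 0).
  primal value c^T x* = 10.
Solving the dual: y* = (0, 0, 1.25).
  dual value b^T y* = 10.
Strong duality: c^T x* = b^T y*. Confirmed.

10


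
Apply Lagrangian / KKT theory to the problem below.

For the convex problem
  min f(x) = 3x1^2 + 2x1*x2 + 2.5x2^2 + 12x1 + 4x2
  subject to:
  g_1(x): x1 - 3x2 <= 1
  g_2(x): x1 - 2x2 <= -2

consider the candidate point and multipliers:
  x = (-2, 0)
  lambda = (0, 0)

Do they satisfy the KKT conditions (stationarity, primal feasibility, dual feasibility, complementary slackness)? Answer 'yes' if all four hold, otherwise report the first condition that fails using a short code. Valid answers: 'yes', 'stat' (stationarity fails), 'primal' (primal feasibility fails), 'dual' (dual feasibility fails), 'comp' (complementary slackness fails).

Gradient of f: grad f(x) = Q x + c = (0, 0)
Constraint values g_i(x) = a_i^T x - b_i:
  g_1((-2, 0)) = -3
  g_2((-2, 0)) = 0
Stationarity residual: grad f(x) + sum_i lambda_i a_i = (0, 0)
  -> stationarity OK
Primal feasibility (all g_i <= 0): OK
Dual feasibility (all lambda_i >= 0): OK
Complementary slackness (lambda_i * g_i(x) = 0 for all i): OK

Verdict: yes, KKT holds.

yes


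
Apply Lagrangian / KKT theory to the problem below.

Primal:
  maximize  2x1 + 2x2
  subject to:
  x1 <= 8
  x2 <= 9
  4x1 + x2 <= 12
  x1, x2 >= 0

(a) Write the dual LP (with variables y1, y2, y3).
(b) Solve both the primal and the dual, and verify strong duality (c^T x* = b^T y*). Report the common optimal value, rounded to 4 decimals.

The standard primal-dual pair for 'max c^T x s.t. A x <= b, x >= 0' is:
  Dual:  min b^T y  s.t.  A^T y >= c,  y >= 0.

So the dual LP is:
  minimize  8y1 + 9y2 + 12y3
  subject to:
    y1 + 4y3 >= 2
    y2 + y3 >= 2
    y1, y2, y3 >= 0

Solving the primal: x* = (0.75, 9).
  primal value c^T x* = 19.5.
Solving the dual: y* = (0, 1.5, 0.5).
  dual value b^T y* = 19.5.
Strong duality: c^T x* = b^T y*. Confirmed.

19.5


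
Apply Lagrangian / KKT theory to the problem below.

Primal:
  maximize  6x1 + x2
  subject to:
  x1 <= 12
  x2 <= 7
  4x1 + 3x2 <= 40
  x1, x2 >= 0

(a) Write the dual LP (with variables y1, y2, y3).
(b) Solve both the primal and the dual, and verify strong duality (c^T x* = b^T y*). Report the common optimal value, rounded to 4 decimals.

The standard primal-dual pair for 'max c^T x s.t. A x <= b, x >= 0' is:
  Dual:  min b^T y  s.t.  A^T y >= c,  y >= 0.

So the dual LP is:
  minimize  12y1 + 7y2 + 40y3
  subject to:
    y1 + 4y3 >= 6
    y2 + 3y3 >= 1
    y1, y2, y3 >= 0

Solving the primal: x* = (10, 0).
  primal value c^T x* = 60.
Solving the dual: y* = (0, 0, 1.5).
  dual value b^T y* = 60.
Strong duality: c^T x* = b^T y*. Confirmed.

60


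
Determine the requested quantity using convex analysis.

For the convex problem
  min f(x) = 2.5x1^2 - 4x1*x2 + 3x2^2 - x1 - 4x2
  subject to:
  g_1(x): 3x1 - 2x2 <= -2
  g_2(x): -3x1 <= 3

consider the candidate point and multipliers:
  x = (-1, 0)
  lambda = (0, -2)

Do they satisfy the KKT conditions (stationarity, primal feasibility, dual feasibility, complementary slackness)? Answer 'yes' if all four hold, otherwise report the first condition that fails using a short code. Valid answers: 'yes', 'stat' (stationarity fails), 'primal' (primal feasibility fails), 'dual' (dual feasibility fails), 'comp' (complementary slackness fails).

Gradient of f: grad f(x) = Q x + c = (-6, 0)
Constraint values g_i(x) = a_i^T x - b_i:
  g_1((-1, 0)) = -1
  g_2((-1, 0)) = 0
Stationarity residual: grad f(x) + sum_i lambda_i a_i = (0, 0)
  -> stationarity OK
Primal feasibility (all g_i <= 0): OK
Dual feasibility (all lambda_i >= 0): FAILS
Complementary slackness (lambda_i * g_i(x) = 0 for all i): OK

Verdict: the first failing condition is dual_feasibility -> dual.

dual
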